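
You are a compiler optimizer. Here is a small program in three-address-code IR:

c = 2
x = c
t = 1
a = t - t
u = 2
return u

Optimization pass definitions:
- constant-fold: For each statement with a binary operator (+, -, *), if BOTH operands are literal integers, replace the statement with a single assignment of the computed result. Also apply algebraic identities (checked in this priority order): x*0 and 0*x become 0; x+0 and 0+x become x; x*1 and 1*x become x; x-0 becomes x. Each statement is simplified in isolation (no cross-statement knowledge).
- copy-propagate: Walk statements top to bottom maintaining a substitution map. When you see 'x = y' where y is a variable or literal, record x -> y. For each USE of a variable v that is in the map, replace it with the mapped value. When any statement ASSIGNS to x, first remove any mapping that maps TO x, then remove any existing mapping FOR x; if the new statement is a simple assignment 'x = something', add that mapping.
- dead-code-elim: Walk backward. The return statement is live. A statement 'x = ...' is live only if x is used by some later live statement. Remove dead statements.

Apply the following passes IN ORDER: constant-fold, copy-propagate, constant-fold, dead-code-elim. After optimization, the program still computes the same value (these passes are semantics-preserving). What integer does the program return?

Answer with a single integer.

Initial IR:
  c = 2
  x = c
  t = 1
  a = t - t
  u = 2
  return u
After constant-fold (6 stmts):
  c = 2
  x = c
  t = 1
  a = t - t
  u = 2
  return u
After copy-propagate (6 stmts):
  c = 2
  x = 2
  t = 1
  a = 1 - 1
  u = 2
  return 2
After constant-fold (6 stmts):
  c = 2
  x = 2
  t = 1
  a = 0
  u = 2
  return 2
After dead-code-elim (1 stmts):
  return 2
Evaluate:
  c = 2  =>  c = 2
  x = c  =>  x = 2
  t = 1  =>  t = 1
  a = t - t  =>  a = 0
  u = 2  =>  u = 2
  return u = 2

Answer: 2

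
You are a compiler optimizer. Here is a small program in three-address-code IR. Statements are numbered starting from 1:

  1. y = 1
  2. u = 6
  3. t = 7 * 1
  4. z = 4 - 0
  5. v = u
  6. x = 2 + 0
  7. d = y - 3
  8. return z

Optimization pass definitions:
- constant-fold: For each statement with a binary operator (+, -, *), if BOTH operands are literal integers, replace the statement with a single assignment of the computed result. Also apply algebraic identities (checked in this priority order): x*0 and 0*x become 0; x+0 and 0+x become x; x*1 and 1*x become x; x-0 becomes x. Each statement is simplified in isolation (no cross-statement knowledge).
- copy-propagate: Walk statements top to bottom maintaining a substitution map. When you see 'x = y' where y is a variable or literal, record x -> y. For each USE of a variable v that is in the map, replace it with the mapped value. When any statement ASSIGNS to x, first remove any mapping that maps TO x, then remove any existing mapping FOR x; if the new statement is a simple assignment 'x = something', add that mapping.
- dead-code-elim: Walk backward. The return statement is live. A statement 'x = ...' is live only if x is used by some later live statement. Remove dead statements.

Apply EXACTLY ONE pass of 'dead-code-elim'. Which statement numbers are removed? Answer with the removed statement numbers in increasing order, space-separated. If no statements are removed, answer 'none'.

Answer: 1 2 3 5 6 7

Derivation:
Backward liveness scan:
Stmt 1 'y = 1': DEAD (y not in live set [])
Stmt 2 'u = 6': DEAD (u not in live set [])
Stmt 3 't = 7 * 1': DEAD (t not in live set [])
Stmt 4 'z = 4 - 0': KEEP (z is live); live-in = []
Stmt 5 'v = u': DEAD (v not in live set ['z'])
Stmt 6 'x = 2 + 0': DEAD (x not in live set ['z'])
Stmt 7 'd = y - 3': DEAD (d not in live set ['z'])
Stmt 8 'return z': KEEP (return); live-in = ['z']
Removed statement numbers: [1, 2, 3, 5, 6, 7]
Surviving IR:
  z = 4 - 0
  return z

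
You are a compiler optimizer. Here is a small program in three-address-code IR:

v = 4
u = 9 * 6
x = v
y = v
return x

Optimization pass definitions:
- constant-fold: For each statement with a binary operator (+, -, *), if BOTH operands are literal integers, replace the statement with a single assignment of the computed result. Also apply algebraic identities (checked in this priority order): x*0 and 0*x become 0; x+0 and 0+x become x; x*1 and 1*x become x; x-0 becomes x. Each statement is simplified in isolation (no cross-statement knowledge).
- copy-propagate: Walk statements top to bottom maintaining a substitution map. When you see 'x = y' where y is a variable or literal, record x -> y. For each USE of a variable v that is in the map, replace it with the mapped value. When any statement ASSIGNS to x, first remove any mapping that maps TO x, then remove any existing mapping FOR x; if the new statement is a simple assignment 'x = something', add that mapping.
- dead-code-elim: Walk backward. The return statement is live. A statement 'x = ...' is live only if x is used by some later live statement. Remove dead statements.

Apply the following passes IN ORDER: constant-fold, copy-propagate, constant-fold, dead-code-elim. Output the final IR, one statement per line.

Initial IR:
  v = 4
  u = 9 * 6
  x = v
  y = v
  return x
After constant-fold (5 stmts):
  v = 4
  u = 54
  x = v
  y = v
  return x
After copy-propagate (5 stmts):
  v = 4
  u = 54
  x = 4
  y = 4
  return 4
After constant-fold (5 stmts):
  v = 4
  u = 54
  x = 4
  y = 4
  return 4
After dead-code-elim (1 stmts):
  return 4

Answer: return 4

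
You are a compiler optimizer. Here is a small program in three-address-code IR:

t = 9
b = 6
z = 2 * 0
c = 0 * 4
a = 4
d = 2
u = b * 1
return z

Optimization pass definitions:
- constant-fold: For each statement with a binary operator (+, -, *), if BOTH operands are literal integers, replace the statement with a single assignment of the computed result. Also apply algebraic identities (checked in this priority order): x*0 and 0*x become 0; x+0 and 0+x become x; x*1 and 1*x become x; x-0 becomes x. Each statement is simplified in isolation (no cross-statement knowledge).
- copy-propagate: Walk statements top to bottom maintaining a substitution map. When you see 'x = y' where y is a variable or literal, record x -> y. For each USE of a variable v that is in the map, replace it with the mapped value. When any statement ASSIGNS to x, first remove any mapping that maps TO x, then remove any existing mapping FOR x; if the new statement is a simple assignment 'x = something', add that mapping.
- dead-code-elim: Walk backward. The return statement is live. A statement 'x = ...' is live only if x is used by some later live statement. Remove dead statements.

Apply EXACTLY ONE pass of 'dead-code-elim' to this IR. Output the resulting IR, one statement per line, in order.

Applying dead-code-elim statement-by-statement:
  [8] return z  -> KEEP (return); live=['z']
  [7] u = b * 1  -> DEAD (u not live)
  [6] d = 2  -> DEAD (d not live)
  [5] a = 4  -> DEAD (a not live)
  [4] c = 0 * 4  -> DEAD (c not live)
  [3] z = 2 * 0  -> KEEP; live=[]
  [2] b = 6  -> DEAD (b not live)
  [1] t = 9  -> DEAD (t not live)
Result (2 stmts):
  z = 2 * 0
  return z

Answer: z = 2 * 0
return z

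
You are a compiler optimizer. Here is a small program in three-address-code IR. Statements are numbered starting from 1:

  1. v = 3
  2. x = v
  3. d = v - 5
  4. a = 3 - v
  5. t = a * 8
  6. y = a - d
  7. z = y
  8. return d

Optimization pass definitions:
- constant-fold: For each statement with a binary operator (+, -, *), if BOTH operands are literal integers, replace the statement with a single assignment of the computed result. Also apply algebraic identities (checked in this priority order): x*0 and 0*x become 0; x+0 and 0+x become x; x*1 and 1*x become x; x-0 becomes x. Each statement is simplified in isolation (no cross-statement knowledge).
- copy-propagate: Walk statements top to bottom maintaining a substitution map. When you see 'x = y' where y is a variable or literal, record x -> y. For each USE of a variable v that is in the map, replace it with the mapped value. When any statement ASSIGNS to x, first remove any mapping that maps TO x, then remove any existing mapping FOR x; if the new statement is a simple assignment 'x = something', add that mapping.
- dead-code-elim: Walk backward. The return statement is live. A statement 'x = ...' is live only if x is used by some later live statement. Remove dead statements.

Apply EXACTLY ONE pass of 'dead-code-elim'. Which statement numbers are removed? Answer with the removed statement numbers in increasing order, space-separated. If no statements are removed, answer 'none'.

Backward liveness scan:
Stmt 1 'v = 3': KEEP (v is live); live-in = []
Stmt 2 'x = v': DEAD (x not in live set ['v'])
Stmt 3 'd = v - 5': KEEP (d is live); live-in = ['v']
Stmt 4 'a = 3 - v': DEAD (a not in live set ['d'])
Stmt 5 't = a * 8': DEAD (t not in live set ['d'])
Stmt 6 'y = a - d': DEAD (y not in live set ['d'])
Stmt 7 'z = y': DEAD (z not in live set ['d'])
Stmt 8 'return d': KEEP (return); live-in = ['d']
Removed statement numbers: [2, 4, 5, 6, 7]
Surviving IR:
  v = 3
  d = v - 5
  return d

Answer: 2 4 5 6 7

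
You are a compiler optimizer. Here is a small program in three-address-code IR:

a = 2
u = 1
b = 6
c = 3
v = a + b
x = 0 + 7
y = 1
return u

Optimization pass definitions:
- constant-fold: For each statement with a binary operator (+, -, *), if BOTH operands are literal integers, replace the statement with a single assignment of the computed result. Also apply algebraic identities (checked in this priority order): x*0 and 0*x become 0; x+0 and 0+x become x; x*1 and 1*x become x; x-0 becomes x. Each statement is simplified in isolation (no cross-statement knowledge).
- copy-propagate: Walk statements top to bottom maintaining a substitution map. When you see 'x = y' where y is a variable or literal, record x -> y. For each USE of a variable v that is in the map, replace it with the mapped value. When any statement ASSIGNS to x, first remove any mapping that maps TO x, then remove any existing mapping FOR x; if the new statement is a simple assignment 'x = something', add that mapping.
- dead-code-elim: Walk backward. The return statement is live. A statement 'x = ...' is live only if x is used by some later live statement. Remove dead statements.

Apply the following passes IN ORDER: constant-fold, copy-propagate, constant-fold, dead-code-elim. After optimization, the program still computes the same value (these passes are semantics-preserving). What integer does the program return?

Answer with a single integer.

Initial IR:
  a = 2
  u = 1
  b = 6
  c = 3
  v = a + b
  x = 0 + 7
  y = 1
  return u
After constant-fold (8 stmts):
  a = 2
  u = 1
  b = 6
  c = 3
  v = a + b
  x = 7
  y = 1
  return u
After copy-propagate (8 stmts):
  a = 2
  u = 1
  b = 6
  c = 3
  v = 2 + 6
  x = 7
  y = 1
  return 1
After constant-fold (8 stmts):
  a = 2
  u = 1
  b = 6
  c = 3
  v = 8
  x = 7
  y = 1
  return 1
After dead-code-elim (1 stmts):
  return 1
Evaluate:
  a = 2  =>  a = 2
  u = 1  =>  u = 1
  b = 6  =>  b = 6
  c = 3  =>  c = 3
  v = a + b  =>  v = 8
  x = 0 + 7  =>  x = 7
  y = 1  =>  y = 1
  return u = 1

Answer: 1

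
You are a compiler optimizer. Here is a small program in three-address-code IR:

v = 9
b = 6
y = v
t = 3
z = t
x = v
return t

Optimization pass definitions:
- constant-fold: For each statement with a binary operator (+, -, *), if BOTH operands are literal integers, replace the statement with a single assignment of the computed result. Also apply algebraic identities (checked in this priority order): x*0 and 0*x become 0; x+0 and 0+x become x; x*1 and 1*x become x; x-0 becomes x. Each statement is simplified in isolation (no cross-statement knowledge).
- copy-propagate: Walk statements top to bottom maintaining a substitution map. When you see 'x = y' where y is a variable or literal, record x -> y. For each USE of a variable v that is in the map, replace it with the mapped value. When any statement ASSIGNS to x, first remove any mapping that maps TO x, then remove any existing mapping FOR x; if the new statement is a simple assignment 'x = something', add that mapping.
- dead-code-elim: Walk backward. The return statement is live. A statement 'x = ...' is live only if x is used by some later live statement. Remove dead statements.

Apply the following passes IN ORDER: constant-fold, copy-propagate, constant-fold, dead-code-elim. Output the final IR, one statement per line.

Initial IR:
  v = 9
  b = 6
  y = v
  t = 3
  z = t
  x = v
  return t
After constant-fold (7 stmts):
  v = 9
  b = 6
  y = v
  t = 3
  z = t
  x = v
  return t
After copy-propagate (7 stmts):
  v = 9
  b = 6
  y = 9
  t = 3
  z = 3
  x = 9
  return 3
After constant-fold (7 stmts):
  v = 9
  b = 6
  y = 9
  t = 3
  z = 3
  x = 9
  return 3
After dead-code-elim (1 stmts):
  return 3

Answer: return 3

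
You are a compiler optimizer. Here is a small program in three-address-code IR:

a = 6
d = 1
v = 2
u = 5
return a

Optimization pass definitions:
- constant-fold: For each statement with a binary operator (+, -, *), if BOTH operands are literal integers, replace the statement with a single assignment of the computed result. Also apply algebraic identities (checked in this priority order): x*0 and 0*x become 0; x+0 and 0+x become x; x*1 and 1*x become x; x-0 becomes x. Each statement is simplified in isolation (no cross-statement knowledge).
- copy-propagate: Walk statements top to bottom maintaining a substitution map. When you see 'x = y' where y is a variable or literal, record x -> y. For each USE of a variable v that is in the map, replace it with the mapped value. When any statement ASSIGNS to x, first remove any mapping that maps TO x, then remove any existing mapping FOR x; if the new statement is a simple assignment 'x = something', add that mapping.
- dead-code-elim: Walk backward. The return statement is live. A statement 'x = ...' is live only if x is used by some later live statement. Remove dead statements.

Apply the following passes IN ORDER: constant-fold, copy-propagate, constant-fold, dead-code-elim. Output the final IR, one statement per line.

Initial IR:
  a = 6
  d = 1
  v = 2
  u = 5
  return a
After constant-fold (5 stmts):
  a = 6
  d = 1
  v = 2
  u = 5
  return a
After copy-propagate (5 stmts):
  a = 6
  d = 1
  v = 2
  u = 5
  return 6
After constant-fold (5 stmts):
  a = 6
  d = 1
  v = 2
  u = 5
  return 6
After dead-code-elim (1 stmts):
  return 6

Answer: return 6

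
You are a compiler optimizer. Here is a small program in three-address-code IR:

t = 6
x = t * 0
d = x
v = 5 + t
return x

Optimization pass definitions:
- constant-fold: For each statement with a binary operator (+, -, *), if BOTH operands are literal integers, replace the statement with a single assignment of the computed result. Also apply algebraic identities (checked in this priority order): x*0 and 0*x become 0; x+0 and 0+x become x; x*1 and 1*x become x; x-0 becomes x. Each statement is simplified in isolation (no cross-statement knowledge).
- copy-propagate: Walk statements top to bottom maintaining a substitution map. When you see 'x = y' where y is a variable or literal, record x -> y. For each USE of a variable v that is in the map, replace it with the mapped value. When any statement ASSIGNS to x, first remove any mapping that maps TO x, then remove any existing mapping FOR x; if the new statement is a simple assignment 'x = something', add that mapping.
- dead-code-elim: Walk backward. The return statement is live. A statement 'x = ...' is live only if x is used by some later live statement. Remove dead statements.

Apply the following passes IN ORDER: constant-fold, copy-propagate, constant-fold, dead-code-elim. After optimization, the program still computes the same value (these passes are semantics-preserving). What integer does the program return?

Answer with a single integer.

Initial IR:
  t = 6
  x = t * 0
  d = x
  v = 5 + t
  return x
After constant-fold (5 stmts):
  t = 6
  x = 0
  d = x
  v = 5 + t
  return x
After copy-propagate (5 stmts):
  t = 6
  x = 0
  d = 0
  v = 5 + 6
  return 0
After constant-fold (5 stmts):
  t = 6
  x = 0
  d = 0
  v = 11
  return 0
After dead-code-elim (1 stmts):
  return 0
Evaluate:
  t = 6  =>  t = 6
  x = t * 0  =>  x = 0
  d = x  =>  d = 0
  v = 5 + t  =>  v = 11
  return x = 0

Answer: 0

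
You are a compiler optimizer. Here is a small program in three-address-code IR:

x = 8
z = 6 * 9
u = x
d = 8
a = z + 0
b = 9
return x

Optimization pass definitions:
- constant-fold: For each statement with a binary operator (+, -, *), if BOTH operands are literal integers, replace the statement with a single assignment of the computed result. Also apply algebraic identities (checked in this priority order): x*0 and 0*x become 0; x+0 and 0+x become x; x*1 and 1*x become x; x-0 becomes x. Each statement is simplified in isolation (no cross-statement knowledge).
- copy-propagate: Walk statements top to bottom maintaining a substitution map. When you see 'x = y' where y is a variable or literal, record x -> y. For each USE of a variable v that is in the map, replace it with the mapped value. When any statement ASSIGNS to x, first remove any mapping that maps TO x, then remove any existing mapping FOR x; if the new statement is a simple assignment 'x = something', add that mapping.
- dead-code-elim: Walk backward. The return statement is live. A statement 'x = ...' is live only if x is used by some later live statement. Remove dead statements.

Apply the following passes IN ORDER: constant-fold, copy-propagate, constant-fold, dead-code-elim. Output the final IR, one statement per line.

Initial IR:
  x = 8
  z = 6 * 9
  u = x
  d = 8
  a = z + 0
  b = 9
  return x
After constant-fold (7 stmts):
  x = 8
  z = 54
  u = x
  d = 8
  a = z
  b = 9
  return x
After copy-propagate (7 stmts):
  x = 8
  z = 54
  u = 8
  d = 8
  a = 54
  b = 9
  return 8
After constant-fold (7 stmts):
  x = 8
  z = 54
  u = 8
  d = 8
  a = 54
  b = 9
  return 8
After dead-code-elim (1 stmts):
  return 8

Answer: return 8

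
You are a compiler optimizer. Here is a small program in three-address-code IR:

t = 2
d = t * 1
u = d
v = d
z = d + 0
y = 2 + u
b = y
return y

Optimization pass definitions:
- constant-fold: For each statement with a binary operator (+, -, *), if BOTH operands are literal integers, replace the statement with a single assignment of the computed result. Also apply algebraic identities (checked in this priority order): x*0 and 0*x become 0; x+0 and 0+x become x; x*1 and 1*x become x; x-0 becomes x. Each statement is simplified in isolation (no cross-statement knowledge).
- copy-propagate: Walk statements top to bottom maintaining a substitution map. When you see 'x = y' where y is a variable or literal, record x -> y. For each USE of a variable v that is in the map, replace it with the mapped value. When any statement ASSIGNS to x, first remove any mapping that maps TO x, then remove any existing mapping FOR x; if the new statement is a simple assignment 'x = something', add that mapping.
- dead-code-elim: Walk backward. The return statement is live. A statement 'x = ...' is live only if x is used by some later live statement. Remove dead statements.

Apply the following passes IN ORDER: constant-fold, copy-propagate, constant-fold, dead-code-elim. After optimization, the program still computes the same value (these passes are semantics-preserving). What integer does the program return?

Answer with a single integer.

Initial IR:
  t = 2
  d = t * 1
  u = d
  v = d
  z = d + 0
  y = 2 + u
  b = y
  return y
After constant-fold (8 stmts):
  t = 2
  d = t
  u = d
  v = d
  z = d
  y = 2 + u
  b = y
  return y
After copy-propagate (8 stmts):
  t = 2
  d = 2
  u = 2
  v = 2
  z = 2
  y = 2 + 2
  b = y
  return y
After constant-fold (8 stmts):
  t = 2
  d = 2
  u = 2
  v = 2
  z = 2
  y = 4
  b = y
  return y
After dead-code-elim (2 stmts):
  y = 4
  return y
Evaluate:
  t = 2  =>  t = 2
  d = t * 1  =>  d = 2
  u = d  =>  u = 2
  v = d  =>  v = 2
  z = d + 0  =>  z = 2
  y = 2 + u  =>  y = 4
  b = y  =>  b = 4
  return y = 4

Answer: 4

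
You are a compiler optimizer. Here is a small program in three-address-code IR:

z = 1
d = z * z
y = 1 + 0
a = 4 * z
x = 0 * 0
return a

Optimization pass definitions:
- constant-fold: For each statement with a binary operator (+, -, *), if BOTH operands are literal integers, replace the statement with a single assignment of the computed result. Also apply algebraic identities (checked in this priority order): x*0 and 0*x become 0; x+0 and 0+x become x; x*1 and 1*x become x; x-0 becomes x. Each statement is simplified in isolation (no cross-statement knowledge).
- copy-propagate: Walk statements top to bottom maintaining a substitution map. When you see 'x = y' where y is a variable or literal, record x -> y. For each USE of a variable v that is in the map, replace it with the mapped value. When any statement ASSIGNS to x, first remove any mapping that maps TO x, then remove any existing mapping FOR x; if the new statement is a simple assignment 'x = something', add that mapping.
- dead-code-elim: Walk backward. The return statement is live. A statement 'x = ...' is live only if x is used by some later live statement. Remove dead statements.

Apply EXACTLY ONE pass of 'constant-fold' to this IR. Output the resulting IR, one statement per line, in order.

Applying constant-fold statement-by-statement:
  [1] z = 1  (unchanged)
  [2] d = z * z  (unchanged)
  [3] y = 1 + 0  -> y = 1
  [4] a = 4 * z  (unchanged)
  [5] x = 0 * 0  -> x = 0
  [6] return a  (unchanged)
Result (6 stmts):
  z = 1
  d = z * z
  y = 1
  a = 4 * z
  x = 0
  return a

Answer: z = 1
d = z * z
y = 1
a = 4 * z
x = 0
return a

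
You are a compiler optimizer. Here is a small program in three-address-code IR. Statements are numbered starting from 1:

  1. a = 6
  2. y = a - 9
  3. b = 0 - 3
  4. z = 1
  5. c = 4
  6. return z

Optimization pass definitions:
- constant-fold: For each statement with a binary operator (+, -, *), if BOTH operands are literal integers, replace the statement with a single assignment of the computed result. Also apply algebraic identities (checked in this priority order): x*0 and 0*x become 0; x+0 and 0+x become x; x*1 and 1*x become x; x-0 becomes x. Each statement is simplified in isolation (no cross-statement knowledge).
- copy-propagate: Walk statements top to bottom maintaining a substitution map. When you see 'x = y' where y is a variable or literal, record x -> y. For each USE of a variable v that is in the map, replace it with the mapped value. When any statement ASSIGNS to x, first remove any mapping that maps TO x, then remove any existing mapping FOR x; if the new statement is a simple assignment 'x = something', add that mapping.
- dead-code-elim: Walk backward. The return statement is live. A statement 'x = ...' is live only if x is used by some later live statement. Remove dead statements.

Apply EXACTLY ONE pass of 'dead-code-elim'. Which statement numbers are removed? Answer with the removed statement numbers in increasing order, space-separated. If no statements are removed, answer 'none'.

Backward liveness scan:
Stmt 1 'a = 6': DEAD (a not in live set [])
Stmt 2 'y = a - 9': DEAD (y not in live set [])
Stmt 3 'b = 0 - 3': DEAD (b not in live set [])
Stmt 4 'z = 1': KEEP (z is live); live-in = []
Stmt 5 'c = 4': DEAD (c not in live set ['z'])
Stmt 6 'return z': KEEP (return); live-in = ['z']
Removed statement numbers: [1, 2, 3, 5]
Surviving IR:
  z = 1
  return z

Answer: 1 2 3 5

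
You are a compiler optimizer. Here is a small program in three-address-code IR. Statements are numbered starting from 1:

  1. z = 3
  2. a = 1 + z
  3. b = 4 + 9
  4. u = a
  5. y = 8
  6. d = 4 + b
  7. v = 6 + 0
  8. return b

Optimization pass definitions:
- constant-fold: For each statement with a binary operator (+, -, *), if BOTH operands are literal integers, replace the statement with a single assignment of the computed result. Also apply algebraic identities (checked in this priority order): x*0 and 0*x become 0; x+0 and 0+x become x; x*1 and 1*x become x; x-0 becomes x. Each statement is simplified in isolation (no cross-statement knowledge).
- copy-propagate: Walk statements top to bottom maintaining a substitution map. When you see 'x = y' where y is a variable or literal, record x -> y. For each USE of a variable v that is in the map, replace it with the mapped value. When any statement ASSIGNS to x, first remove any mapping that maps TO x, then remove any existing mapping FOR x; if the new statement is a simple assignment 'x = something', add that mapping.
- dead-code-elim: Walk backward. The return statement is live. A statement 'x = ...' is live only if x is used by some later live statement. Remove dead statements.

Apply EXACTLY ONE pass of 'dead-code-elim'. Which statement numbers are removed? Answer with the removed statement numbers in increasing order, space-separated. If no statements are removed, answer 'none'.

Answer: 1 2 4 5 6 7

Derivation:
Backward liveness scan:
Stmt 1 'z = 3': DEAD (z not in live set [])
Stmt 2 'a = 1 + z': DEAD (a not in live set [])
Stmt 3 'b = 4 + 9': KEEP (b is live); live-in = []
Stmt 4 'u = a': DEAD (u not in live set ['b'])
Stmt 5 'y = 8': DEAD (y not in live set ['b'])
Stmt 6 'd = 4 + b': DEAD (d not in live set ['b'])
Stmt 7 'v = 6 + 0': DEAD (v not in live set ['b'])
Stmt 8 'return b': KEEP (return); live-in = ['b']
Removed statement numbers: [1, 2, 4, 5, 6, 7]
Surviving IR:
  b = 4 + 9
  return b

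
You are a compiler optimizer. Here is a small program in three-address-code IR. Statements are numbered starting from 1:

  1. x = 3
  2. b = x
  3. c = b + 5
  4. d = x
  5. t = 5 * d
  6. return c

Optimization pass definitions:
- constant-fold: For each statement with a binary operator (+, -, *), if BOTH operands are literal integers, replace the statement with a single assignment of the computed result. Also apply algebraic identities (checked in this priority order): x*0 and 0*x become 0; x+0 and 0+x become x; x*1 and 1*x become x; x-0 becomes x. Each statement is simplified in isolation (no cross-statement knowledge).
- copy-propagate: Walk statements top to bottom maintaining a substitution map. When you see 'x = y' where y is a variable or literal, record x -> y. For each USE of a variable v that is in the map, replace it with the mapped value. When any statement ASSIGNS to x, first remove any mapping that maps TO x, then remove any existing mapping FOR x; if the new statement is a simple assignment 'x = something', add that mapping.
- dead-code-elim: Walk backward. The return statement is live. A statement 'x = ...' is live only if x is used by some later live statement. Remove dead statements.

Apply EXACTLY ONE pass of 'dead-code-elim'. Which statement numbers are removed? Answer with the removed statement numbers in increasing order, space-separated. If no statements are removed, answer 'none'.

Backward liveness scan:
Stmt 1 'x = 3': KEEP (x is live); live-in = []
Stmt 2 'b = x': KEEP (b is live); live-in = ['x']
Stmt 3 'c = b + 5': KEEP (c is live); live-in = ['b']
Stmt 4 'd = x': DEAD (d not in live set ['c'])
Stmt 5 't = 5 * d': DEAD (t not in live set ['c'])
Stmt 6 'return c': KEEP (return); live-in = ['c']
Removed statement numbers: [4, 5]
Surviving IR:
  x = 3
  b = x
  c = b + 5
  return c

Answer: 4 5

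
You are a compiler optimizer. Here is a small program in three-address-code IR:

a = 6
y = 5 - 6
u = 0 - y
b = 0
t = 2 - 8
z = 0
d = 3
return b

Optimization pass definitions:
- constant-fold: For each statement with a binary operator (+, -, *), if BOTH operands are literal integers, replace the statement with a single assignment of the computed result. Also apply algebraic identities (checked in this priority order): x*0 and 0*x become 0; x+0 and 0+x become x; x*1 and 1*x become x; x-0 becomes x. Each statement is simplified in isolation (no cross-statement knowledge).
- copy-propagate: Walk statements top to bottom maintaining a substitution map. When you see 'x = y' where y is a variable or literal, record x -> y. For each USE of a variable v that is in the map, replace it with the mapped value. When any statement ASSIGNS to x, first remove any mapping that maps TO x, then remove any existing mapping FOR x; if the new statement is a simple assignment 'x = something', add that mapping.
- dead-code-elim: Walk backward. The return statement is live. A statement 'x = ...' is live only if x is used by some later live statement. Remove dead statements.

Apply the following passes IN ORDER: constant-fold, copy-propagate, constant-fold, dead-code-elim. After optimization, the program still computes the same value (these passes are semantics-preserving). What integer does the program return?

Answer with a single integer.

Initial IR:
  a = 6
  y = 5 - 6
  u = 0 - y
  b = 0
  t = 2 - 8
  z = 0
  d = 3
  return b
After constant-fold (8 stmts):
  a = 6
  y = -1
  u = 0 - y
  b = 0
  t = -6
  z = 0
  d = 3
  return b
After copy-propagate (8 stmts):
  a = 6
  y = -1
  u = 0 - -1
  b = 0
  t = -6
  z = 0
  d = 3
  return 0
After constant-fold (8 stmts):
  a = 6
  y = -1
  u = 1
  b = 0
  t = -6
  z = 0
  d = 3
  return 0
After dead-code-elim (1 stmts):
  return 0
Evaluate:
  a = 6  =>  a = 6
  y = 5 - 6  =>  y = -1
  u = 0 - y  =>  u = 1
  b = 0  =>  b = 0
  t = 2 - 8  =>  t = -6
  z = 0  =>  z = 0
  d = 3  =>  d = 3
  return b = 0

Answer: 0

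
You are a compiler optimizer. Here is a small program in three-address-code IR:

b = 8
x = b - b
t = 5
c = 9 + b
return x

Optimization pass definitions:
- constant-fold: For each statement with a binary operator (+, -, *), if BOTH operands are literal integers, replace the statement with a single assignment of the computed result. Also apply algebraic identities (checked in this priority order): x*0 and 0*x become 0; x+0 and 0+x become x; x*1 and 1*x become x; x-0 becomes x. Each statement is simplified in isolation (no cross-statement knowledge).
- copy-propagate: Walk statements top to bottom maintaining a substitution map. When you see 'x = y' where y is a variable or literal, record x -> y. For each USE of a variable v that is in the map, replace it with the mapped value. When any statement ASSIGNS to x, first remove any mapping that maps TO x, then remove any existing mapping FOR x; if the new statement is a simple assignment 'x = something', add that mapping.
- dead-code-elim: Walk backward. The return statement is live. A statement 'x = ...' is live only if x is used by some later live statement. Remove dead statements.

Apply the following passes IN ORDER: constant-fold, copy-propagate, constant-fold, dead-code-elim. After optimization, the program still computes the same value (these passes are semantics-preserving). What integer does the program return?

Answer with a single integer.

Answer: 0

Derivation:
Initial IR:
  b = 8
  x = b - b
  t = 5
  c = 9 + b
  return x
After constant-fold (5 stmts):
  b = 8
  x = b - b
  t = 5
  c = 9 + b
  return x
After copy-propagate (5 stmts):
  b = 8
  x = 8 - 8
  t = 5
  c = 9 + 8
  return x
After constant-fold (5 stmts):
  b = 8
  x = 0
  t = 5
  c = 17
  return x
After dead-code-elim (2 stmts):
  x = 0
  return x
Evaluate:
  b = 8  =>  b = 8
  x = b - b  =>  x = 0
  t = 5  =>  t = 5
  c = 9 + b  =>  c = 17
  return x = 0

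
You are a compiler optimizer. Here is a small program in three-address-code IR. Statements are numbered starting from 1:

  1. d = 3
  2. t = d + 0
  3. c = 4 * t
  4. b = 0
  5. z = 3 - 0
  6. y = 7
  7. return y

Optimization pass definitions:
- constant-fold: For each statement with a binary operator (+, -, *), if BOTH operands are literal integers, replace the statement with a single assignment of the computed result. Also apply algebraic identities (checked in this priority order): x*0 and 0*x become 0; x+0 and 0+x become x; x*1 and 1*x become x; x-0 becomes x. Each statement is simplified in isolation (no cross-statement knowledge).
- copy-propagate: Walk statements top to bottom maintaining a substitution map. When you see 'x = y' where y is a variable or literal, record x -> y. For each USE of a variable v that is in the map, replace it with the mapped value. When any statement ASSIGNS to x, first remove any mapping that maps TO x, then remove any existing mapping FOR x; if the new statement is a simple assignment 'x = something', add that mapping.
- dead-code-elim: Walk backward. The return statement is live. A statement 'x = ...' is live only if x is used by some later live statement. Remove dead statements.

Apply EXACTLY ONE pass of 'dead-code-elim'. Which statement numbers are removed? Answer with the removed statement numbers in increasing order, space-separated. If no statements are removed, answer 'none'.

Backward liveness scan:
Stmt 1 'd = 3': DEAD (d not in live set [])
Stmt 2 't = d + 0': DEAD (t not in live set [])
Stmt 3 'c = 4 * t': DEAD (c not in live set [])
Stmt 4 'b = 0': DEAD (b not in live set [])
Stmt 5 'z = 3 - 0': DEAD (z not in live set [])
Stmt 6 'y = 7': KEEP (y is live); live-in = []
Stmt 7 'return y': KEEP (return); live-in = ['y']
Removed statement numbers: [1, 2, 3, 4, 5]
Surviving IR:
  y = 7
  return y

Answer: 1 2 3 4 5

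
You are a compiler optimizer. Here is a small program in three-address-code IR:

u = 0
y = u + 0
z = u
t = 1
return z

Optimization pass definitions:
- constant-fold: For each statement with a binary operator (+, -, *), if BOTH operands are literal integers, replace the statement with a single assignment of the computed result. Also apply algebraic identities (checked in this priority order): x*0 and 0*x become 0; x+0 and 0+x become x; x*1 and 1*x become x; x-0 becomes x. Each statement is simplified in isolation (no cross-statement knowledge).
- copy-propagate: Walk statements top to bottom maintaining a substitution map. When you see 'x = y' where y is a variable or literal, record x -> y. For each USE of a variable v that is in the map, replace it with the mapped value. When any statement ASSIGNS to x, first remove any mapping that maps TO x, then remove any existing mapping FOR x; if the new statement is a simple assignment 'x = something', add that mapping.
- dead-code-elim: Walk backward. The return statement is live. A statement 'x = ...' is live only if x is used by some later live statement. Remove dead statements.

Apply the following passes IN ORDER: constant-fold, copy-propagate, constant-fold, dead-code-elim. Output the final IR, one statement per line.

Initial IR:
  u = 0
  y = u + 0
  z = u
  t = 1
  return z
After constant-fold (5 stmts):
  u = 0
  y = u
  z = u
  t = 1
  return z
After copy-propagate (5 stmts):
  u = 0
  y = 0
  z = 0
  t = 1
  return 0
After constant-fold (5 stmts):
  u = 0
  y = 0
  z = 0
  t = 1
  return 0
After dead-code-elim (1 stmts):
  return 0

Answer: return 0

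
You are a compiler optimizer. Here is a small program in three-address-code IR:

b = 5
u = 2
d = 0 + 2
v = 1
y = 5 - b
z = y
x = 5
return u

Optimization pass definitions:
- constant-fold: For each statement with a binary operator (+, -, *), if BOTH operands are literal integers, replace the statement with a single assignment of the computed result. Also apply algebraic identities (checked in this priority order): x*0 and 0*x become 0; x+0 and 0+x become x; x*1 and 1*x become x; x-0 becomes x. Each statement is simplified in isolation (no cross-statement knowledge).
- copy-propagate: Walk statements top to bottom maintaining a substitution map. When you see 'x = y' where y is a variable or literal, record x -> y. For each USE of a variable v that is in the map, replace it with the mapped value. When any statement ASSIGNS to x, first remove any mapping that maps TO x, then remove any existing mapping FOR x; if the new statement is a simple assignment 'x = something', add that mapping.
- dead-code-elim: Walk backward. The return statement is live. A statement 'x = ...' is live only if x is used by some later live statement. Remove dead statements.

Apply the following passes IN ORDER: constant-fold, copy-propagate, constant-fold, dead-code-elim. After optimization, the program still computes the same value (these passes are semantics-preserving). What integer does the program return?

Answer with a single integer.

Initial IR:
  b = 5
  u = 2
  d = 0 + 2
  v = 1
  y = 5 - b
  z = y
  x = 5
  return u
After constant-fold (8 stmts):
  b = 5
  u = 2
  d = 2
  v = 1
  y = 5 - b
  z = y
  x = 5
  return u
After copy-propagate (8 stmts):
  b = 5
  u = 2
  d = 2
  v = 1
  y = 5 - 5
  z = y
  x = 5
  return 2
After constant-fold (8 stmts):
  b = 5
  u = 2
  d = 2
  v = 1
  y = 0
  z = y
  x = 5
  return 2
After dead-code-elim (1 stmts):
  return 2
Evaluate:
  b = 5  =>  b = 5
  u = 2  =>  u = 2
  d = 0 + 2  =>  d = 2
  v = 1  =>  v = 1
  y = 5 - b  =>  y = 0
  z = y  =>  z = 0
  x = 5  =>  x = 5
  return u = 2

Answer: 2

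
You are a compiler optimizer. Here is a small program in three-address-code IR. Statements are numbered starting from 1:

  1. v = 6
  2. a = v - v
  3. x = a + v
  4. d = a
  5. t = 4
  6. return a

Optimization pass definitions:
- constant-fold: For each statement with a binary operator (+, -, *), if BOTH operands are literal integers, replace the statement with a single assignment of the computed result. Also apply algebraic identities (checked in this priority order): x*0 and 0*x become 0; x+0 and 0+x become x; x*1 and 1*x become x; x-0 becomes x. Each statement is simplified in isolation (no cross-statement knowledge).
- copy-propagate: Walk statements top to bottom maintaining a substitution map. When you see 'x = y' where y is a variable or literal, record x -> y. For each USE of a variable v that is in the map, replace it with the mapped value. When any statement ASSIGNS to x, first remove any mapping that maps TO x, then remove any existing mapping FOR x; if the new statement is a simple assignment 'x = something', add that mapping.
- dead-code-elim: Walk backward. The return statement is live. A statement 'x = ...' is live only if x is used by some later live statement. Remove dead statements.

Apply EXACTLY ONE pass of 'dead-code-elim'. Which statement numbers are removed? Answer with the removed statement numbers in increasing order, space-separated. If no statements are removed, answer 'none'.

Backward liveness scan:
Stmt 1 'v = 6': KEEP (v is live); live-in = []
Stmt 2 'a = v - v': KEEP (a is live); live-in = ['v']
Stmt 3 'x = a + v': DEAD (x not in live set ['a'])
Stmt 4 'd = a': DEAD (d not in live set ['a'])
Stmt 5 't = 4': DEAD (t not in live set ['a'])
Stmt 6 'return a': KEEP (return); live-in = ['a']
Removed statement numbers: [3, 4, 5]
Surviving IR:
  v = 6
  a = v - v
  return a

Answer: 3 4 5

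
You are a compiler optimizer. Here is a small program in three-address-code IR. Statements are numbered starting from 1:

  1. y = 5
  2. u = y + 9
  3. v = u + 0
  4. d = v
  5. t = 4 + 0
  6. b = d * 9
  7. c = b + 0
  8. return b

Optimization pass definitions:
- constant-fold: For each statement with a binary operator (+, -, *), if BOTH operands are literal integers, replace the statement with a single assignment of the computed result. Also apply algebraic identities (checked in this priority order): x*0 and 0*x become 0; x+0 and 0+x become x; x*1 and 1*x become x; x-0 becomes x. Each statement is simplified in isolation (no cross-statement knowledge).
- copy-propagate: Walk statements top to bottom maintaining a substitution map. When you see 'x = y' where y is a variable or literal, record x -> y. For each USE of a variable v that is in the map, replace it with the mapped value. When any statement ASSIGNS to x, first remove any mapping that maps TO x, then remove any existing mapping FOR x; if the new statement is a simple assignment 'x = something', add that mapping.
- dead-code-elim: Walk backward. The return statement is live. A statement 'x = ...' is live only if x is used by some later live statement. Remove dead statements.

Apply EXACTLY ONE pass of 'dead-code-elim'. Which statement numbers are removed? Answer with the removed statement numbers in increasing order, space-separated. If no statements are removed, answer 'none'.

Backward liveness scan:
Stmt 1 'y = 5': KEEP (y is live); live-in = []
Stmt 2 'u = y + 9': KEEP (u is live); live-in = ['y']
Stmt 3 'v = u + 0': KEEP (v is live); live-in = ['u']
Stmt 4 'd = v': KEEP (d is live); live-in = ['v']
Stmt 5 't = 4 + 0': DEAD (t not in live set ['d'])
Stmt 6 'b = d * 9': KEEP (b is live); live-in = ['d']
Stmt 7 'c = b + 0': DEAD (c not in live set ['b'])
Stmt 8 'return b': KEEP (return); live-in = ['b']
Removed statement numbers: [5, 7]
Surviving IR:
  y = 5
  u = y + 9
  v = u + 0
  d = v
  b = d * 9
  return b

Answer: 5 7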